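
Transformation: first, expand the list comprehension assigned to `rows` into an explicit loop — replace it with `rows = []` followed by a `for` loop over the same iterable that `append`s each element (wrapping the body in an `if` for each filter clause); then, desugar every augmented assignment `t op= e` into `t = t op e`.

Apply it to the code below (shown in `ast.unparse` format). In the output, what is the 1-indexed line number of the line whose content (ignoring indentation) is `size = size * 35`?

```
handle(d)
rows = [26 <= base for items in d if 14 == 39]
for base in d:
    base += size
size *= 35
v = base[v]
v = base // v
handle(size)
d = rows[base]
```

Transformed code:
handle(d)
rows = []
for items in d:
    if 14 == 39:
        rows.append(26 <= base)
for base in d:
    base = base + size
size = size * 35
v = base[v]
v = base // v
handle(size)
d = rows[base]

8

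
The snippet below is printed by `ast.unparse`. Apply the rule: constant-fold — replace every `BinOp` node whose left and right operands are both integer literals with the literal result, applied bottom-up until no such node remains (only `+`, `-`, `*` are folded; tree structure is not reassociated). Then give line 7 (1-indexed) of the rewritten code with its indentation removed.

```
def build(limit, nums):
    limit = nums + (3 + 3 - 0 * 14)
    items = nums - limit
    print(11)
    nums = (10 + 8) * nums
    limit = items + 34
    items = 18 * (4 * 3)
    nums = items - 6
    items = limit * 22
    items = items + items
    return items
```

items = 216

Transformed code:
def build(limit, nums):
    limit = nums + 6
    items = nums - limit
    print(11)
    nums = 18 * nums
    limit = items + 34
    items = 216
    nums = items - 6
    items = limit * 22
    items = items + items
    return items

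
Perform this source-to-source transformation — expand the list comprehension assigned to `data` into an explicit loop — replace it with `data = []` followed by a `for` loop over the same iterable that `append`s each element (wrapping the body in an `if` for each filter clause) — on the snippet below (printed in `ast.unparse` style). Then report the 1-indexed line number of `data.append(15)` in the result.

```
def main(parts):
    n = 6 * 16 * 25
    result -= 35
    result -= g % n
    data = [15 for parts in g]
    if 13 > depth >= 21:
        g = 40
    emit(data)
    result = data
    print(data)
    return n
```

7

Transformed code:
def main(parts):
    n = 6 * 16 * 25
    result -= 35
    result -= g % n
    data = []
    for parts in g:
        data.append(15)
    if 13 > depth >= 21:
        g = 40
    emit(data)
    result = data
    print(data)
    return n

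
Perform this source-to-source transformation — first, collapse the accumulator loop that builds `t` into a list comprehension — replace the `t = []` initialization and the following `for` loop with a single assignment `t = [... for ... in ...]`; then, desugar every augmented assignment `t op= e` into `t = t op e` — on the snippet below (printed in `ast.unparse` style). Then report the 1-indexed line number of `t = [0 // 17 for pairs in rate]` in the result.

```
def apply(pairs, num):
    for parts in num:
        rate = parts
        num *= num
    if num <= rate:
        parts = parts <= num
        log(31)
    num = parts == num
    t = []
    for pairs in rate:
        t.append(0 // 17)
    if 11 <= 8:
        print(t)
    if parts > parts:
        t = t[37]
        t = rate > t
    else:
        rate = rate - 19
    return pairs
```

Transformed code:
def apply(pairs, num):
    for parts in num:
        rate = parts
        num = num * num
    if num <= rate:
        parts = parts <= num
        log(31)
    num = parts == num
    t = [0 // 17 for pairs in rate]
    if 11 <= 8:
        print(t)
    if parts > parts:
        t = t[37]
        t = rate > t
    else:
        rate = rate - 19
    return pairs

9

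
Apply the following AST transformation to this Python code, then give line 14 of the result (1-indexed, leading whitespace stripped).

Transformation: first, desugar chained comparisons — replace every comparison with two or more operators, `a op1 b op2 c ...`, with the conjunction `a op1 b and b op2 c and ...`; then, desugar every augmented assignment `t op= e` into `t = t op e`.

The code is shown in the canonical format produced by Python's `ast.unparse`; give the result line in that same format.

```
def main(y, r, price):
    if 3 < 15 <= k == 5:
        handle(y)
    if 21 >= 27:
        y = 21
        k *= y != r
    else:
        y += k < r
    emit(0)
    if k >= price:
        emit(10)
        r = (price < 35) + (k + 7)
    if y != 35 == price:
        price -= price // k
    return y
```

price = price - price // k

Transformed code:
def main(y, r, price):
    if 3 < 15 and 15 <= k and (k == 5):
        handle(y)
    if 21 >= 27:
        y = 21
        k = k * (y != r)
    else:
        y = y + (k < r)
    emit(0)
    if k >= price:
        emit(10)
        r = (price < 35) + (k + 7)
    if y != 35 and 35 == price:
        price = price - price // k
    return y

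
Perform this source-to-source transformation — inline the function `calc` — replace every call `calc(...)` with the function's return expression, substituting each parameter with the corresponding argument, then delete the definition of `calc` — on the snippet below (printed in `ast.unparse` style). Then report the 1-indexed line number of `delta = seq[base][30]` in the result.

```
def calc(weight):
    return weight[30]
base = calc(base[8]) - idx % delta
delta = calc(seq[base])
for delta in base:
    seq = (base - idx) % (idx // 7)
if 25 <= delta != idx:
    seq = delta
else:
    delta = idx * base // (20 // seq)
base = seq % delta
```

Transformed code:
base = base[8][30] - idx % delta
delta = seq[base][30]
for delta in base:
    seq = (base - idx) % (idx // 7)
if 25 <= delta != idx:
    seq = delta
else:
    delta = idx * base // (20 // seq)
base = seq % delta

2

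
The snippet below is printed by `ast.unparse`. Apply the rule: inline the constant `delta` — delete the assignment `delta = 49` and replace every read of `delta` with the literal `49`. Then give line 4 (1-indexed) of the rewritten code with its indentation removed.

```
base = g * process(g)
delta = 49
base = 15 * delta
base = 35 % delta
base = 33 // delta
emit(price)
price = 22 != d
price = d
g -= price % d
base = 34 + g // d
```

Transformed code:
base = g * process(g)
base = 15 * 49
base = 35 % 49
base = 33 // 49
emit(price)
price = 22 != d
price = d
g -= price % d
base = 34 + g // d

base = 33 // 49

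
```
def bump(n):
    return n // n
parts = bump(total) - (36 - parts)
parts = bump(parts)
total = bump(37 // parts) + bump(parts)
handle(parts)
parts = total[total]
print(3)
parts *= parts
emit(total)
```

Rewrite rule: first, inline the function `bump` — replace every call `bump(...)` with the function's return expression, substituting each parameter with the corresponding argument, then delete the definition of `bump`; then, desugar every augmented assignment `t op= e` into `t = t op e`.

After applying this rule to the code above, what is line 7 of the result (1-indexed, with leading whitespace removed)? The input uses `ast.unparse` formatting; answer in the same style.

parts = parts * parts

Transformed code:
parts = total // total - (36 - parts)
parts = parts // parts
total = 37 // parts // (37 // parts) + parts // parts
handle(parts)
parts = total[total]
print(3)
parts = parts * parts
emit(total)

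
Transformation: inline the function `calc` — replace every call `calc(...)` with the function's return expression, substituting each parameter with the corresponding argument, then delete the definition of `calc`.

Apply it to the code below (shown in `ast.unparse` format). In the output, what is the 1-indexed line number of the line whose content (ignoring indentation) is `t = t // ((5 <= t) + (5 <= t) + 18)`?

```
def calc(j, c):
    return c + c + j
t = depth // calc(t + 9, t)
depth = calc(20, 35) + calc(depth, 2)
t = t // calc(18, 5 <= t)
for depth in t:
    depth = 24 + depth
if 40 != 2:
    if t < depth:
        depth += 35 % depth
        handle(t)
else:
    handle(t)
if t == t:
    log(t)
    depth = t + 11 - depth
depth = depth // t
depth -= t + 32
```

3

Transformed code:
t = depth // (t + t + (t + 9))
depth = 35 + 35 + 20 + (2 + 2 + depth)
t = t // ((5 <= t) + (5 <= t) + 18)
for depth in t:
    depth = 24 + depth
if 40 != 2:
    if t < depth:
        depth += 35 % depth
        handle(t)
else:
    handle(t)
if t == t:
    log(t)
    depth = t + 11 - depth
depth = depth // t
depth -= t + 32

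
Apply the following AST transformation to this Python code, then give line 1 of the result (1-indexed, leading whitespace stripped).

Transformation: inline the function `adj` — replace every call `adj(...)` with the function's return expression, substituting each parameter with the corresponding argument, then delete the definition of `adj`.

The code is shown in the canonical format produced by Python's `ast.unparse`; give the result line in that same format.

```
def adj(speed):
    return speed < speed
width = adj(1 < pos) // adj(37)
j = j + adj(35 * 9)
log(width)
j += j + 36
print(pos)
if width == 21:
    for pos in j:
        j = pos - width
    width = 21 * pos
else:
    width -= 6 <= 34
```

width = ((1 < pos) < (1 < pos)) // (37 < 37)

Transformed code:
width = ((1 < pos) < (1 < pos)) // (37 < 37)
j = j + (35 * 9 < 35 * 9)
log(width)
j += j + 36
print(pos)
if width == 21:
    for pos in j:
        j = pos - width
    width = 21 * pos
else:
    width -= 6 <= 34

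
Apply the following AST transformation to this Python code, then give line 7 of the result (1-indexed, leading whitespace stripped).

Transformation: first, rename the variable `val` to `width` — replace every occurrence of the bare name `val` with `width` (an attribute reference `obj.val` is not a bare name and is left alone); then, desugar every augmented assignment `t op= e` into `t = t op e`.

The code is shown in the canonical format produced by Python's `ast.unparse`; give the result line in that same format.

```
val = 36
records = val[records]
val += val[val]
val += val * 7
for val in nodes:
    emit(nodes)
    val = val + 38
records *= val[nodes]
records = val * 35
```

width = width + 38

Transformed code:
width = 36
records = width[records]
width = width + width[width]
width = width + width * 7
for width in nodes:
    emit(nodes)
    width = width + 38
records = records * width[nodes]
records = width * 35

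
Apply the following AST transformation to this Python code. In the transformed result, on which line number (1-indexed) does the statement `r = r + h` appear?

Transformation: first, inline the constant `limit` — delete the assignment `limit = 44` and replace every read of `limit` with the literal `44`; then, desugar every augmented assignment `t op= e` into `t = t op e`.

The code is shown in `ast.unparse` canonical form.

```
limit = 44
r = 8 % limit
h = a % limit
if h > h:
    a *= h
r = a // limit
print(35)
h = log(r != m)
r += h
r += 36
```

8

Transformed code:
r = 8 % 44
h = a % 44
if h > h:
    a = a * h
r = a // 44
print(35)
h = log(r != m)
r = r + h
r = r + 36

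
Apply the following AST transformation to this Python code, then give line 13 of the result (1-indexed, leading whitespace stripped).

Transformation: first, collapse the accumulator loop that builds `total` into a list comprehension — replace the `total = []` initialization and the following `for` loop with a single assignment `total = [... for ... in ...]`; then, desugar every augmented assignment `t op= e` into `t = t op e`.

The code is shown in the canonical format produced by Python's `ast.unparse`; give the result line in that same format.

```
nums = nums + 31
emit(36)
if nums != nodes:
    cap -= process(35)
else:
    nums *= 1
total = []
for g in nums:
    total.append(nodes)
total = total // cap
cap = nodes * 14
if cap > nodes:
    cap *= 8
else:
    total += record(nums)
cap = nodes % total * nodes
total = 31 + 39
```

total = total + record(nums)

Transformed code:
nums = nums + 31
emit(36)
if nums != nodes:
    cap = cap - process(35)
else:
    nums = nums * 1
total = [nodes for g in nums]
total = total // cap
cap = nodes * 14
if cap > nodes:
    cap = cap * 8
else:
    total = total + record(nums)
cap = nodes % total * nodes
total = 31 + 39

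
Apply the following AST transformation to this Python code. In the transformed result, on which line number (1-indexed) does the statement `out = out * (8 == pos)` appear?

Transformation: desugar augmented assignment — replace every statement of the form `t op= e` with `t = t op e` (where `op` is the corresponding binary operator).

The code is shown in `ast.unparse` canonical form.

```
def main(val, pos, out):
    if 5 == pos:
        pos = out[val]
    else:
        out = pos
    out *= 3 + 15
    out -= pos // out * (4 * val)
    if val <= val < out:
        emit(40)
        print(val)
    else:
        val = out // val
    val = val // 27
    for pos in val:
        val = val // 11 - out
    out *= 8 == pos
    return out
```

Transformed code:
def main(val, pos, out):
    if 5 == pos:
        pos = out[val]
    else:
        out = pos
    out = out * (3 + 15)
    out = out - pos // out * (4 * val)
    if val <= val < out:
        emit(40)
        print(val)
    else:
        val = out // val
    val = val // 27
    for pos in val:
        val = val // 11 - out
    out = out * (8 == pos)
    return out

16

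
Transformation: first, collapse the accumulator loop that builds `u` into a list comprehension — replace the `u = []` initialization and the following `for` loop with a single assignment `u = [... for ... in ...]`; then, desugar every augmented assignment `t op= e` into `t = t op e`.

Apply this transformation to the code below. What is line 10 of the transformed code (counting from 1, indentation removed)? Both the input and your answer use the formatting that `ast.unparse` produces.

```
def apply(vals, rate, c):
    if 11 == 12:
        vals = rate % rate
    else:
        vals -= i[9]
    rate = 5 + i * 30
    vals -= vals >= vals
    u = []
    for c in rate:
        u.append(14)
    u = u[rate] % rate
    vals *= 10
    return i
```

vals = vals * 10

Transformed code:
def apply(vals, rate, c):
    if 11 == 12:
        vals = rate % rate
    else:
        vals = vals - i[9]
    rate = 5 + i * 30
    vals = vals - (vals >= vals)
    u = [14 for c in rate]
    u = u[rate] % rate
    vals = vals * 10
    return i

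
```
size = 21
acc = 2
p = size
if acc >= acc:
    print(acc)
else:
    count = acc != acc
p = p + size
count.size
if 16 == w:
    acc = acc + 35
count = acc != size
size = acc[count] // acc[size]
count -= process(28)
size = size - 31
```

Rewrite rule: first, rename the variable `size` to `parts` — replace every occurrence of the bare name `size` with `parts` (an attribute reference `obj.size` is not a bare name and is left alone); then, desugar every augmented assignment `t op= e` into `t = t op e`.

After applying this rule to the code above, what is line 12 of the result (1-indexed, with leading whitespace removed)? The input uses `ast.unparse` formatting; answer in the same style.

count = acc != parts

Transformed code:
parts = 21
acc = 2
p = parts
if acc >= acc:
    print(acc)
else:
    count = acc != acc
p = p + parts
count.size
if 16 == w:
    acc = acc + 35
count = acc != parts
parts = acc[count] // acc[parts]
count = count - process(28)
parts = parts - 31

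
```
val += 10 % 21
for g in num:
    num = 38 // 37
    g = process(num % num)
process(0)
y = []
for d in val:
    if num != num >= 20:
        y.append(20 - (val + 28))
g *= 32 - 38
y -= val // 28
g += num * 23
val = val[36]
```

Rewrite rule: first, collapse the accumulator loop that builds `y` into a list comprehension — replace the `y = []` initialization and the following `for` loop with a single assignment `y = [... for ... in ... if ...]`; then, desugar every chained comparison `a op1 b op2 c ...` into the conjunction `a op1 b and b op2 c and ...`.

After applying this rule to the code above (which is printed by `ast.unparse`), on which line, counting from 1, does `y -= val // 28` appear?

Transformed code:
val += 10 % 21
for g in num:
    num = 38 // 37
    g = process(num % num)
process(0)
y = [20 - (val + 28) for d in val if num != num and num >= 20]
g *= 32 - 38
y -= val // 28
g += num * 23
val = val[36]

8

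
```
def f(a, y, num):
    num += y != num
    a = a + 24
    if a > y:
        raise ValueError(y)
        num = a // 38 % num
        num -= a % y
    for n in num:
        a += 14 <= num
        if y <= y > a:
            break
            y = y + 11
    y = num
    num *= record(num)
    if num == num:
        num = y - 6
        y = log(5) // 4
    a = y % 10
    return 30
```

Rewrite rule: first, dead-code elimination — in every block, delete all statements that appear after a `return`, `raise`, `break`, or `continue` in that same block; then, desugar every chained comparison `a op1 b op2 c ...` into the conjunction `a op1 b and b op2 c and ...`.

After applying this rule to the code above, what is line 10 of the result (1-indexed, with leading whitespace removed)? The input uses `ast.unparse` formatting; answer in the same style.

Transformed code:
def f(a, y, num):
    num += y != num
    a = a + 24
    if a > y:
        raise ValueError(y)
    for n in num:
        a += 14 <= num
        if y <= y and y > a:
            break
    y = num
    num *= record(num)
    if num == num:
        num = y - 6
        y = log(5) // 4
    a = y % 10
    return 30

y = num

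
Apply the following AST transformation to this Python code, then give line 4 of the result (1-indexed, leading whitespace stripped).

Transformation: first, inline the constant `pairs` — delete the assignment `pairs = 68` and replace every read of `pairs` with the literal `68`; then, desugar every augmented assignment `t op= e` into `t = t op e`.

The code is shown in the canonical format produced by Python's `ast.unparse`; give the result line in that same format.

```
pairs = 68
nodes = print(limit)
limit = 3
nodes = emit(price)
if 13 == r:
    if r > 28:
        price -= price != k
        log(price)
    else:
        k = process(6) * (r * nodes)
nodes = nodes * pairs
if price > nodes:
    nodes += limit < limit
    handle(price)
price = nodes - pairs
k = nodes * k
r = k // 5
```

Transformed code:
nodes = print(limit)
limit = 3
nodes = emit(price)
if 13 == r:
    if r > 28:
        price = price - (price != k)
        log(price)
    else:
        k = process(6) * (r * nodes)
nodes = nodes * 68
if price > nodes:
    nodes = nodes + (limit < limit)
    handle(price)
price = nodes - 68
k = nodes * k
r = k // 5

if 13 == r:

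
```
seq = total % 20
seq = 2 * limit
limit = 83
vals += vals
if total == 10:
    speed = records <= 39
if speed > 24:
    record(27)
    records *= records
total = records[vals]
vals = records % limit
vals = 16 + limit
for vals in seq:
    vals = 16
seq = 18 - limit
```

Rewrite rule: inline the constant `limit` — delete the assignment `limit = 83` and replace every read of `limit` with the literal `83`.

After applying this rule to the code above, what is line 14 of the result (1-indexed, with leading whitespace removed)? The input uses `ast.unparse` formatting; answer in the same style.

Transformed code:
seq = total % 20
seq = 2 * 83
vals += vals
if total == 10:
    speed = records <= 39
if speed > 24:
    record(27)
    records *= records
total = records[vals]
vals = records % 83
vals = 16 + 83
for vals in seq:
    vals = 16
seq = 18 - 83

seq = 18 - 83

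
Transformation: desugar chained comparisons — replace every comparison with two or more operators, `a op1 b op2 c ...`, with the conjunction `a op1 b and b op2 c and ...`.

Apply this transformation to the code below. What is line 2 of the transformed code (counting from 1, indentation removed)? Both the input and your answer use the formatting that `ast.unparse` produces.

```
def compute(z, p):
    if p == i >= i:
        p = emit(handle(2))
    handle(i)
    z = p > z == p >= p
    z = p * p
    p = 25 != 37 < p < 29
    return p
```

Transformed code:
def compute(z, p):
    if p == i and i >= i:
        p = emit(handle(2))
    handle(i)
    z = p > z and z == p and (p >= p)
    z = p * p
    p = 25 != 37 and 37 < p and (p < 29)
    return p

if p == i and i >= i:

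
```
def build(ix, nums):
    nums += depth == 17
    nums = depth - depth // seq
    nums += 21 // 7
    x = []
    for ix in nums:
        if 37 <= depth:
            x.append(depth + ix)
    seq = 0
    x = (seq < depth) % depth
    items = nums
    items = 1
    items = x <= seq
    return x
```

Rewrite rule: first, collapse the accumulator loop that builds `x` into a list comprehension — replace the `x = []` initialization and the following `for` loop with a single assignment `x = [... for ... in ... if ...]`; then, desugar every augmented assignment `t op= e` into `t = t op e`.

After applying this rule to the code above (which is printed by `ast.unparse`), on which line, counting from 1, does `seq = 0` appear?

6

Transformed code:
def build(ix, nums):
    nums = nums + (depth == 17)
    nums = depth - depth // seq
    nums = nums + 21 // 7
    x = [depth + ix for ix in nums if 37 <= depth]
    seq = 0
    x = (seq < depth) % depth
    items = nums
    items = 1
    items = x <= seq
    return x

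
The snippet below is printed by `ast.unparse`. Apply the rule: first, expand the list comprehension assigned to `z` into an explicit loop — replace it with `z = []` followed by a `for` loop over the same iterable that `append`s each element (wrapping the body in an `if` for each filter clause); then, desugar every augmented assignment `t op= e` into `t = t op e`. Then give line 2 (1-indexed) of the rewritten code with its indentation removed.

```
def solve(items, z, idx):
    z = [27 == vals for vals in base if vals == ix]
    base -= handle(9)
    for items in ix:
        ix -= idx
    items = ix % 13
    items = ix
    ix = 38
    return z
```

Transformed code:
def solve(items, z, idx):
    z = []
    for vals in base:
        if vals == ix:
            z.append(27 == vals)
    base = base - handle(9)
    for items in ix:
        ix = ix - idx
    items = ix % 13
    items = ix
    ix = 38
    return z

z = []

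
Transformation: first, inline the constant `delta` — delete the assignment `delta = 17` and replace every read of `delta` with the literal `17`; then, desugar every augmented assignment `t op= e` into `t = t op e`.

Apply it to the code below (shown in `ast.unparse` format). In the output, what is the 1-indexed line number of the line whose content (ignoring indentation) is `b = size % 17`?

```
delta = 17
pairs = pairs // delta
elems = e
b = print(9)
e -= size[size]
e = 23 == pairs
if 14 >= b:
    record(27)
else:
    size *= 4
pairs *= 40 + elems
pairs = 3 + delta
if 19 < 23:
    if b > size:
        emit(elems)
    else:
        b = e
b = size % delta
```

Transformed code:
pairs = pairs // 17
elems = e
b = print(9)
e = e - size[size]
e = 23 == pairs
if 14 >= b:
    record(27)
else:
    size = size * 4
pairs = pairs * (40 + elems)
pairs = 3 + 17
if 19 < 23:
    if b > size:
        emit(elems)
    else:
        b = e
b = size % 17

17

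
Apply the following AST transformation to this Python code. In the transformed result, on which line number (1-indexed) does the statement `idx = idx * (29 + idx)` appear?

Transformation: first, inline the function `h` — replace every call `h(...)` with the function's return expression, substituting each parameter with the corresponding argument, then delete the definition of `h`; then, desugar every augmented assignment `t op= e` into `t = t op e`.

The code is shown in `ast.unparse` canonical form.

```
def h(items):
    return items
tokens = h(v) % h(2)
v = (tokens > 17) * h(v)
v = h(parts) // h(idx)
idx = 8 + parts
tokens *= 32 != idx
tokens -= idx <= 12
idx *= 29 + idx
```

7

Transformed code:
tokens = v % 2
v = (tokens > 17) * v
v = parts // idx
idx = 8 + parts
tokens = tokens * (32 != idx)
tokens = tokens - (idx <= 12)
idx = idx * (29 + idx)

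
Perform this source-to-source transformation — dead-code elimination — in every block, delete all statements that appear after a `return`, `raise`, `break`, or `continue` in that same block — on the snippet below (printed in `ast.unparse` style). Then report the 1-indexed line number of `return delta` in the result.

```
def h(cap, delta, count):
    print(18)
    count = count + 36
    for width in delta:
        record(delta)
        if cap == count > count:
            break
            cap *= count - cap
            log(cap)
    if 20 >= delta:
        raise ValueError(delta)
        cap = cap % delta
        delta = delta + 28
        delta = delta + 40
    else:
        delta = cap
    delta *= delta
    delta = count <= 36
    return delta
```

14

Transformed code:
def h(cap, delta, count):
    print(18)
    count = count + 36
    for width in delta:
        record(delta)
        if cap == count > count:
            break
    if 20 >= delta:
        raise ValueError(delta)
    else:
        delta = cap
    delta *= delta
    delta = count <= 36
    return delta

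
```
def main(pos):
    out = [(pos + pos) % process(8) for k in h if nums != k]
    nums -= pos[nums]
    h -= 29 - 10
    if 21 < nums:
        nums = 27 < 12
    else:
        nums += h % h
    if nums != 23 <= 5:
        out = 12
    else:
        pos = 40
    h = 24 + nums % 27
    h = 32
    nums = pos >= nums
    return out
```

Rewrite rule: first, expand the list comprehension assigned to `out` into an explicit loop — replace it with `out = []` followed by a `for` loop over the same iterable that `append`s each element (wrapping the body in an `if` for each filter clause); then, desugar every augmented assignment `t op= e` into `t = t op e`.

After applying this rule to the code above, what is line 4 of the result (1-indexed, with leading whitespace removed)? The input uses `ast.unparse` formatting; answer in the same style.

Transformed code:
def main(pos):
    out = []
    for k in h:
        if nums != k:
            out.append((pos + pos) % process(8))
    nums = nums - pos[nums]
    h = h - (29 - 10)
    if 21 < nums:
        nums = 27 < 12
    else:
        nums = nums + h % h
    if nums != 23 <= 5:
        out = 12
    else:
        pos = 40
    h = 24 + nums % 27
    h = 32
    nums = pos >= nums
    return out

if nums != k:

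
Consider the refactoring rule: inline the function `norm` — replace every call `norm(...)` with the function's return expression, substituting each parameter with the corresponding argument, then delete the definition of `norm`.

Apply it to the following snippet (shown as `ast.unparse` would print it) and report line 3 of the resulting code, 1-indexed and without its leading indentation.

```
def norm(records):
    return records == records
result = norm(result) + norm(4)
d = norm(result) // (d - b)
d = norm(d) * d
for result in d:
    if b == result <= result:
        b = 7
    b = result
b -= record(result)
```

Transformed code:
result = (result == result) + (4 == 4)
d = (result == result) // (d - b)
d = (d == d) * d
for result in d:
    if b == result <= result:
        b = 7
    b = result
b -= record(result)

d = (d == d) * d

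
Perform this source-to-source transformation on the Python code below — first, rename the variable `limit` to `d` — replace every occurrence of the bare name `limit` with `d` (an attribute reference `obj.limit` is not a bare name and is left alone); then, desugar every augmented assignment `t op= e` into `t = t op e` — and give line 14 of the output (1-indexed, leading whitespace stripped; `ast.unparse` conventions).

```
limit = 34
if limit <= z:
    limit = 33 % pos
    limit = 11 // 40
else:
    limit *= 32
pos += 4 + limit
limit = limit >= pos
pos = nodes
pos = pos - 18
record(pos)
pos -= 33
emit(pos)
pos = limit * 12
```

Transformed code:
d = 34
if d <= z:
    d = 33 % pos
    d = 11 // 40
else:
    d = d * 32
pos = pos + (4 + d)
d = d >= pos
pos = nodes
pos = pos - 18
record(pos)
pos = pos - 33
emit(pos)
pos = d * 12

pos = d * 12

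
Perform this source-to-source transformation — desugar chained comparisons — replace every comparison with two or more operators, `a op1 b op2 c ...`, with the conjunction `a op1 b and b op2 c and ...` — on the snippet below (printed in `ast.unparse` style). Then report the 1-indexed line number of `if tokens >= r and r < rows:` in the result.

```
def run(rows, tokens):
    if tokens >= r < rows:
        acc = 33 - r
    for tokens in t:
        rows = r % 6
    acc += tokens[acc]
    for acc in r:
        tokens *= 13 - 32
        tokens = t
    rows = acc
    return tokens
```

2

Transformed code:
def run(rows, tokens):
    if tokens >= r and r < rows:
        acc = 33 - r
    for tokens in t:
        rows = r % 6
    acc += tokens[acc]
    for acc in r:
        tokens *= 13 - 32
        tokens = t
    rows = acc
    return tokens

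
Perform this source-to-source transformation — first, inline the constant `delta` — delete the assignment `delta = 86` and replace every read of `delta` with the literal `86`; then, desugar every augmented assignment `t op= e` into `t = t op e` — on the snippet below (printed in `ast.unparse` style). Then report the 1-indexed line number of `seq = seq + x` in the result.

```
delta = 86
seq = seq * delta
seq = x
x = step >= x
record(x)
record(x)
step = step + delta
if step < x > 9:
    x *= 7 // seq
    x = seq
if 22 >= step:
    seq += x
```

Transformed code:
seq = seq * 86
seq = x
x = step >= x
record(x)
record(x)
step = step + 86
if step < x > 9:
    x = x * (7 // seq)
    x = seq
if 22 >= step:
    seq = seq + x

11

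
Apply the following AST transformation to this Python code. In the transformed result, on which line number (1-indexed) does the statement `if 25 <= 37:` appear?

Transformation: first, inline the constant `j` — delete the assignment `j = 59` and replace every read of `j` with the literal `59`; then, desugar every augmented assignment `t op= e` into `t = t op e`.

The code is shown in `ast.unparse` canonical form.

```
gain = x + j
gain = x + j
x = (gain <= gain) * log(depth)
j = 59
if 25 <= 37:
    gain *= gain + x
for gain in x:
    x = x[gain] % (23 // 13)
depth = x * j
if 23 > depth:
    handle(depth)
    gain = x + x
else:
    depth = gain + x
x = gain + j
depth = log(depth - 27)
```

4

Transformed code:
gain = x + 59
gain = x + 59
x = (gain <= gain) * log(depth)
if 25 <= 37:
    gain = gain * (gain + x)
for gain in x:
    x = x[gain] % (23 // 13)
depth = x * 59
if 23 > depth:
    handle(depth)
    gain = x + x
else:
    depth = gain + x
x = gain + 59
depth = log(depth - 27)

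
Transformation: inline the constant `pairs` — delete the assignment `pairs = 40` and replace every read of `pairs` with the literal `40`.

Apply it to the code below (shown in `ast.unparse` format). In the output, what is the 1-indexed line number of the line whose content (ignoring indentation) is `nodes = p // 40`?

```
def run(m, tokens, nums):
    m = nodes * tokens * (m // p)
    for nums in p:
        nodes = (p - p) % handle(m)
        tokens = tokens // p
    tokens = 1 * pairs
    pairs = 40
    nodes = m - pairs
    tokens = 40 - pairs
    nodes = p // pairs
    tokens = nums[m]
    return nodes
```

Transformed code:
def run(m, tokens, nums):
    m = nodes * tokens * (m // p)
    for nums in p:
        nodes = (p - p) % handle(m)
        tokens = tokens // p
    tokens = 1 * 40
    nodes = m - 40
    tokens = 40 - 40
    nodes = p // 40
    tokens = nums[m]
    return nodes

9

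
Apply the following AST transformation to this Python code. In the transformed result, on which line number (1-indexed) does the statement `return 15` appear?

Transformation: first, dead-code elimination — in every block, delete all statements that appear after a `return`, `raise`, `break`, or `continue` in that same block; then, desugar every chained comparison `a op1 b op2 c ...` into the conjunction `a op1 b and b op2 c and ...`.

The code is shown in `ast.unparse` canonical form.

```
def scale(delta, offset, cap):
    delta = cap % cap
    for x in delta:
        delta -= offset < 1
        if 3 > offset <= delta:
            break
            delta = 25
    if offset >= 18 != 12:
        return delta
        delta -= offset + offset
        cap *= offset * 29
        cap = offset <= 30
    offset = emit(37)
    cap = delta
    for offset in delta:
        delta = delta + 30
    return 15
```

Transformed code:
def scale(delta, offset, cap):
    delta = cap % cap
    for x in delta:
        delta -= offset < 1
        if 3 > offset and offset <= delta:
            break
    if offset >= 18 and 18 != 12:
        return delta
    offset = emit(37)
    cap = delta
    for offset in delta:
        delta = delta + 30
    return 15

13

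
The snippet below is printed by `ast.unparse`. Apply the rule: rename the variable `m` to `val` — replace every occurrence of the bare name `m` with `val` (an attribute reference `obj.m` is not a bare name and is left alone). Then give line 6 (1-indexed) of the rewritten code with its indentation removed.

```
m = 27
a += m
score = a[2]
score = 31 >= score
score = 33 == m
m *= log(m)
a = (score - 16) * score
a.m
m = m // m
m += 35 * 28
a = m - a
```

val *= log(val)

Transformed code:
val = 27
a += val
score = a[2]
score = 31 >= score
score = 33 == val
val *= log(val)
a = (score - 16) * score
a.m
val = val // val
val += 35 * 28
a = val - a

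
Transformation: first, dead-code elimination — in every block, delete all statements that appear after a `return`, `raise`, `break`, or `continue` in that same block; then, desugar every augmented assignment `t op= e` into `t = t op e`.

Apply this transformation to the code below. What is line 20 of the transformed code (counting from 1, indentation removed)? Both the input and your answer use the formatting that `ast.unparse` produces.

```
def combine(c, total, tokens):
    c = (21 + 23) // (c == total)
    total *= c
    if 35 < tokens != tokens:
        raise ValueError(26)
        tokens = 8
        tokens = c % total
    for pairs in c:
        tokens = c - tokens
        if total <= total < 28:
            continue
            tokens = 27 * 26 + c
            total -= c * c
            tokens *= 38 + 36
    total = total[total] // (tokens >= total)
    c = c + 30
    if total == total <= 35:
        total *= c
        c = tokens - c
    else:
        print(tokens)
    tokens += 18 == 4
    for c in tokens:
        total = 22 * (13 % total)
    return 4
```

Transformed code:
def combine(c, total, tokens):
    c = (21 + 23) // (c == total)
    total = total * c
    if 35 < tokens != tokens:
        raise ValueError(26)
    for pairs in c:
        tokens = c - tokens
        if total <= total < 28:
            continue
    total = total[total] // (tokens >= total)
    c = c + 30
    if total == total <= 35:
        total = total * c
        c = tokens - c
    else:
        print(tokens)
    tokens = tokens + (18 == 4)
    for c in tokens:
        total = 22 * (13 % total)
    return 4

return 4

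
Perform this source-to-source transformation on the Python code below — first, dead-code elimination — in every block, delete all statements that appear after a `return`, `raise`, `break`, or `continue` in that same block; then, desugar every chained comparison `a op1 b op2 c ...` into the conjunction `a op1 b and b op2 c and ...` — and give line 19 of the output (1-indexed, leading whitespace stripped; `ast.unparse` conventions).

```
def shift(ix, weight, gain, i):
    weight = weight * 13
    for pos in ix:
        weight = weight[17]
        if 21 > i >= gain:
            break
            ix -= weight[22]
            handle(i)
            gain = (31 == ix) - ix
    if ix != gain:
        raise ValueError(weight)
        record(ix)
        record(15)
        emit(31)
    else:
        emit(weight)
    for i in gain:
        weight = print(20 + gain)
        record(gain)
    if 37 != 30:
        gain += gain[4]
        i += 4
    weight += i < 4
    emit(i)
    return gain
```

Transformed code:
def shift(ix, weight, gain, i):
    weight = weight * 13
    for pos in ix:
        weight = weight[17]
        if 21 > i and i >= gain:
            break
    if ix != gain:
        raise ValueError(weight)
    else:
        emit(weight)
    for i in gain:
        weight = print(20 + gain)
        record(gain)
    if 37 != 30:
        gain += gain[4]
        i += 4
    weight += i < 4
    emit(i)
    return gain

return gain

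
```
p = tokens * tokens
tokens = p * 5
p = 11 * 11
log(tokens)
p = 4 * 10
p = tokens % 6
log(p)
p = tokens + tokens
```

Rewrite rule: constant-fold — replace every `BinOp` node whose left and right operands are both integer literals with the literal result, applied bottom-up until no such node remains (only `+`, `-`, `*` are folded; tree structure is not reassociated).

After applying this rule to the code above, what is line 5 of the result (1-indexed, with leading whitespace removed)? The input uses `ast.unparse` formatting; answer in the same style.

p = 40

Transformed code:
p = tokens * tokens
tokens = p * 5
p = 121
log(tokens)
p = 40
p = tokens % 6
log(p)
p = tokens + tokens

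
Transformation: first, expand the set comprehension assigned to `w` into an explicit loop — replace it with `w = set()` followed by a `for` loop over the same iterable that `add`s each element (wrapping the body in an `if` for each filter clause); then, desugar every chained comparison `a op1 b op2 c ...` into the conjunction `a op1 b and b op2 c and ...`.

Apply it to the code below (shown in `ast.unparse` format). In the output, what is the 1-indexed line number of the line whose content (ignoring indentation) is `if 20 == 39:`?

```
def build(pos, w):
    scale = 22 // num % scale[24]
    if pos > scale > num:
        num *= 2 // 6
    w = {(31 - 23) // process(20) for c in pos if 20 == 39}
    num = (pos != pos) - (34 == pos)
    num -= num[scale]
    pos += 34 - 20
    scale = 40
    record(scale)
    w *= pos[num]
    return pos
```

Transformed code:
def build(pos, w):
    scale = 22 // num % scale[24]
    if pos > scale and scale > num:
        num *= 2 // 6
    w = set()
    for c in pos:
        if 20 == 39:
            w.add((31 - 23) // process(20))
    num = (pos != pos) - (34 == pos)
    num -= num[scale]
    pos += 34 - 20
    scale = 40
    record(scale)
    w *= pos[num]
    return pos

7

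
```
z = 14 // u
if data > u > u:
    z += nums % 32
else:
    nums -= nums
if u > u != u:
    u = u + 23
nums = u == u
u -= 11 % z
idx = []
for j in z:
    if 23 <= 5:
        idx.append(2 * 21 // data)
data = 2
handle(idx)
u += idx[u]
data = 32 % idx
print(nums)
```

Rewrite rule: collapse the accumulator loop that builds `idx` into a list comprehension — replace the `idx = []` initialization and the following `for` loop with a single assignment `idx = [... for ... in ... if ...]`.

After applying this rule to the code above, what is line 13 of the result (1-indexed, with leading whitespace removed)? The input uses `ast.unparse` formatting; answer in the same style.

Transformed code:
z = 14 // u
if data > u > u:
    z += nums % 32
else:
    nums -= nums
if u > u != u:
    u = u + 23
nums = u == u
u -= 11 % z
idx = [2 * 21 // data for j in z if 23 <= 5]
data = 2
handle(idx)
u += idx[u]
data = 32 % idx
print(nums)

u += idx[u]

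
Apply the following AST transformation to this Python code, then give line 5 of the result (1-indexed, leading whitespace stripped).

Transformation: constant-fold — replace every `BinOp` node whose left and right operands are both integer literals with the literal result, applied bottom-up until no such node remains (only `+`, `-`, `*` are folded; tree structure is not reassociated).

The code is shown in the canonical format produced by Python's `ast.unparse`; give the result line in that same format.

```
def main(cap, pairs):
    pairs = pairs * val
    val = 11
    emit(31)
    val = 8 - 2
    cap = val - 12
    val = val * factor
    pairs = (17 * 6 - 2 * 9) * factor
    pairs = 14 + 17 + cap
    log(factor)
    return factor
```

val = 6

Transformed code:
def main(cap, pairs):
    pairs = pairs * val
    val = 11
    emit(31)
    val = 6
    cap = val - 12
    val = val * factor
    pairs = 84 * factor
    pairs = 31 + cap
    log(factor)
    return factor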